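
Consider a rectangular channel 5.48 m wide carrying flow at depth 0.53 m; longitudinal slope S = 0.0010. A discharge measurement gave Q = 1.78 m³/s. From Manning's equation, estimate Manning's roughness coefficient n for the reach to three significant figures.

A = b·y = 5.48 × 0.53 = 2.904 m²
P = b + 2y = 5.48 + 2×0.53 = 6.540 m
R = A/P = 2.904/6.540 = 0.4441 m
n = (1/Q)·A·R^(2/3)·S^(1/2) = (1/1.78) × 2.904 × 0.5821 × 0.03162 = 0.03003

0.0300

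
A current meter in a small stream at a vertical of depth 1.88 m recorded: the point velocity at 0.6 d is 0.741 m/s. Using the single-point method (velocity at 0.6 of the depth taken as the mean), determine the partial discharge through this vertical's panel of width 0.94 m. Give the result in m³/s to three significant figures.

v̄ = v₀.₆ = 0.741 m/s
q = v̄ × d × w = 0.7410 × 1.88 × 0.94 = 1.309 m³/s

1.31 m³/s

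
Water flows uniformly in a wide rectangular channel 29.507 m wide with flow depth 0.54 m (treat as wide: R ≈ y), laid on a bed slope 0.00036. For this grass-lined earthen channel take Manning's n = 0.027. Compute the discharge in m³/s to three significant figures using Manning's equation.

7.43 m³/s

A = b·y = 29.507 × 0.54 = 15.93 m²
Wide channel: R ≈ y = 0.54 m
Q = (1/n)·A·R^(2/3)·S^(1/2) = (1/0.027) × 15.93 × 0.5400^(2/3) × 0.00036^(1/2) = 7.425 m³/s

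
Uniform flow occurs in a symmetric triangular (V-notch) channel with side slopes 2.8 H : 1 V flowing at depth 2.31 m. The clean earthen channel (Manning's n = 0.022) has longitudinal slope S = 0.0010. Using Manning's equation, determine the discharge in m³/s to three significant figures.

22.7 m³/s

A = z·y² = 2.8×2.31² = 14.94 m²
P = 2y√(1+z²) = 2×2.31×√(1+2.8²) = 13.74 m
R = A/P = 14.94/13.74 = 1.088 m
Q = (1/n)·A·R^(2/3)·S^(1/2) = (1/0.022) × 14.94 × 1.088^(2/3) × 0.0010^(1/2) = 22.71 m³/s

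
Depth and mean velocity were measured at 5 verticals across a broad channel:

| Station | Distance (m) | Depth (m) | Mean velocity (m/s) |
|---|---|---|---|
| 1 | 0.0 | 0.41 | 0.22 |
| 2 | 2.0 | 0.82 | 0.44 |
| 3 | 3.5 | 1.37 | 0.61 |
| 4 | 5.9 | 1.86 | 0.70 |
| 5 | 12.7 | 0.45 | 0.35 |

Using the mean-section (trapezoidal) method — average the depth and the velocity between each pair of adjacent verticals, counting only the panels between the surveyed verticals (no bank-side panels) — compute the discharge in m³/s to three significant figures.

7.93 m³/s

Panel 1-2: Δb = 2 m, d̄ = (0.41+0.82)/2 = 0.615, v̄ = (0.22+0.44)/2 = 0.33 → q = 2×0.615×0.33 = 0.4059 m³/s
Panel 2-3: Δb = 1.5 m, d̄ = (0.82+1.37)/2 = 1.095, v̄ = (0.44+0.61)/2 = 0.525 → q = 1.5×1.095×0.525 = 0.8623 m³/s
Panel 3-4: Δb = 2.4 m, d̄ = (1.37+1.86)/2 = 1.615, v̄ = (0.61+0.70)/2 = 0.655 → q = 2.4×1.615×0.655 = 2.539 m³/s
Panel 4-5: Δb = 6.8 m, d̄ = (1.86+0.45)/2 = 1.155, v̄ = (0.70+0.35)/2 = 0.525 → q = 6.8×1.155×0.525 = 4.123 m³/s
Q = Σ q = 7.930 m³/s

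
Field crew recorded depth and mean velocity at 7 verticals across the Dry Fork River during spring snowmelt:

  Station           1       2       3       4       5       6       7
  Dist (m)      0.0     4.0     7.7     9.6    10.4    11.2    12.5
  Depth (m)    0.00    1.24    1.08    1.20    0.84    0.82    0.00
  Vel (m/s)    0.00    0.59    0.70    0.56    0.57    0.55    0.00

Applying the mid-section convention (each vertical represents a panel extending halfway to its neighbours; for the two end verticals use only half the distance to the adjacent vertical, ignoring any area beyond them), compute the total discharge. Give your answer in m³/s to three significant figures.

w_2 = (7.7 − 0.0)/2 = 3.85 m; q_2 = 0.59 × 1.24 × 3.85 = 2.817 m³/s
w_3 = (9.6 − 4.0)/2 = 2.8 m; q_3 = 0.70 × 1.08 × 2.8 = 2.117 m³/s
w_4 = (10.4 − 7.7)/2 = 1.35 m; q_4 = 0.56 × 1.20 × 1.35 = 0.9072 m³/s
w_5 = (11.2 − 9.6)/2 = 0.8 m; q_5 = 0.57 × 0.84 × 0.8 = 0.3830 m³/s
w_6 = (12.5 − 10.4)/2 = 1.05 m; q_6 = 0.55 × 0.82 × 1.05 = 0.4736 m³/s
Stations 1, 7 contribute zero (depth or velocity is 0).
Q = Σ qᵢ = 6.697 m³/s

6.70 m³/s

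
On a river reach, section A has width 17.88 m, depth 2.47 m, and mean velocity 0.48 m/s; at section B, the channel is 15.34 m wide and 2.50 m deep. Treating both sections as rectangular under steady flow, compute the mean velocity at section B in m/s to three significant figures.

Q = A₁V₁ = (17.88×2.47) × 0.48 = 21.20 m³/s
A₂ = 15.34 × 2.50 = 38.35 m²
V₂ = Q/A₂ = 21.20/38.35 = 0.5528 m/s

0.553 m/s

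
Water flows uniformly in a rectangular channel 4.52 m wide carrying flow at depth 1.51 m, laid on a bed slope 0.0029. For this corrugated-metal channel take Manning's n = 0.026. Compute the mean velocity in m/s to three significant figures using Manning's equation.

A = b·y = 4.52 × 1.51 = 6.825 m²
P = b + 2y = 4.52 + 2×1.51 = 7.540 m
R = A/P = 6.825/7.540 = 0.9052 m
Q = (1/n)·A·R^(2/3)·S^(1/2) = (1/0.026) × 6.825 × 0.9052^(2/3) × 0.0029^(1/2) = 13.23 m³/s
V = Q/A = 13.23/6.825 = 1.938 m/s

1.94 m/s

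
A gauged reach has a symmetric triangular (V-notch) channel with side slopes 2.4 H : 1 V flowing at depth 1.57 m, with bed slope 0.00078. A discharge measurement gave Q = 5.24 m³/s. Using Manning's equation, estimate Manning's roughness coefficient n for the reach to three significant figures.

A = z·y² = 2.4×1.57² = 5.916 m²
P = 2y√(1+z²) = 2×1.57×√(1+2.4²) = 8.164 m
R = A/P = 5.916/8.164 = 0.7246 m
n = (1/Q)·A·R^(2/3)·S^(1/2) = (1/5.24) × 5.916 × 0.8067 × 0.02793 = 0.02544

0.0254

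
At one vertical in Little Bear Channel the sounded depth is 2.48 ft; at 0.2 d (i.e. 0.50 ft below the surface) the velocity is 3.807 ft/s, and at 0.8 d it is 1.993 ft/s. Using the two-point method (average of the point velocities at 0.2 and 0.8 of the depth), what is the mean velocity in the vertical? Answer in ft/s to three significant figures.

2.90 ft/s

v̄ = (3.807 + 1.993) / 2 = 2.900 ft/s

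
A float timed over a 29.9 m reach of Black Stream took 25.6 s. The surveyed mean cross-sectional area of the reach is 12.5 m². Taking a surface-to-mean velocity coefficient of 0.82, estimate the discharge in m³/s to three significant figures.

12.0 m³/s

v_surface = L / t̄ = 29.9 / 25.6 = 1.168 m/s
v_mean = 0.82 × 1.168 = 0.9577 m/s
Q = A × v_mean = 12.5 × 0.9577 = 11.97 m³/s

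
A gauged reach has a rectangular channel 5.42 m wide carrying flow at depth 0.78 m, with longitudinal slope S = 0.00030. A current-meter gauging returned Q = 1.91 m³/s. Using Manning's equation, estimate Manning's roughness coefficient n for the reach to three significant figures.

0.0274

A = b·y = 5.42 × 0.78 = 4.228 m²
P = b + 2y = 5.42 + 2×0.78 = 6.980 m
R = A/P = 4.228/6.980 = 0.6057 m
n = (1/Q)·A·R^(2/3)·S^(1/2) = (1/1.91) × 4.228 × 0.7159 × 0.01732 = 0.02744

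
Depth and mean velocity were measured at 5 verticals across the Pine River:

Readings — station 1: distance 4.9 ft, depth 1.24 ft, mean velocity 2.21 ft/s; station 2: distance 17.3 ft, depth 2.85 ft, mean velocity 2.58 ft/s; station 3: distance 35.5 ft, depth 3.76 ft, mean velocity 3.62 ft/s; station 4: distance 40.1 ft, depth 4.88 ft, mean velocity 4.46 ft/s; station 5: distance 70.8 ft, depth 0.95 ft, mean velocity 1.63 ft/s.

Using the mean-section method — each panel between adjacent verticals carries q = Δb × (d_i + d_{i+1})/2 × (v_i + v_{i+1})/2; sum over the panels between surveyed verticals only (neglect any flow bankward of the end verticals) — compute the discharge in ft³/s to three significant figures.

600 ft³/s

Panel 1-2: Δb = 12.4 ft, d̄ = (1.24+2.85)/2 = 2.045, v̄ = (2.21+2.58)/2 = 2.395 → q = 12.4×2.045×2.395 = 60.73 ft³/s
Panel 2-3: Δb = 18.2 ft, d̄ = (2.85+3.76)/2 = 3.305, v̄ = (2.58+3.62)/2 = 3.1 → q = 18.2×3.305×3.1 = 186.5 ft³/s
Panel 3-4: Δb = 4.6 ft, d̄ = (3.76+4.88)/2 = 4.32, v̄ = (3.62+4.46)/2 = 4.04 → q = 4.6×4.32×4.04 = 80.28 ft³/s
Panel 4-5: Δb = 30.7 ft, d̄ = (4.88+0.95)/2 = 2.915, v̄ = (4.46+1.63)/2 = 3.045 → q = 30.7×2.915×3.045 = 272.5 ft³/s
Q = Σ q = 600.0 ft³/s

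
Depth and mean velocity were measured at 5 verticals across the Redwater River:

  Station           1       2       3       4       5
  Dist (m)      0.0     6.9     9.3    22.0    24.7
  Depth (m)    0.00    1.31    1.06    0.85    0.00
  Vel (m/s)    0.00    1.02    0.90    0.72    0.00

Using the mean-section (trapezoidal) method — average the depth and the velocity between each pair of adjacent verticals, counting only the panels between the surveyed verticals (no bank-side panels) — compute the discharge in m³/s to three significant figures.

15.3 m³/s

Panel 1-2: Δb = 6.9 m, d̄ = (0.00+1.31)/2 = 0.655, v̄ = (0.00+1.02)/2 = 0.51 → q = 6.9×0.655×0.51 = 2.305 m³/s
Panel 2-3: Δb = 2.4 m, d̄ = (1.31+1.06)/2 = 1.185, v̄ = (1.02+0.90)/2 = 0.96 → q = 2.4×1.185×0.96 = 2.730 m³/s
Panel 3-4: Δb = 12.7 m, d̄ = (1.06+0.85)/2 = 0.955, v̄ = (0.90+0.72)/2 = 0.81 → q = 12.7×0.955×0.81 = 9.824 m³/s
Panel 4-5: Δb = 2.7 m, d̄ = (0.85+0.00)/2 = 0.425, v̄ = (0.72+0.00)/2 = 0.36 → q = 2.7×0.425×0.36 = 0.4131 m³/s
Q = Σ q = 15.27 m³/s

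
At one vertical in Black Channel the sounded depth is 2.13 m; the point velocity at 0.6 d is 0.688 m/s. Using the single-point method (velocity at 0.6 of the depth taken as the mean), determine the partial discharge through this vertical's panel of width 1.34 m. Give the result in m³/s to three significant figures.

1.96 m³/s

v̄ = v₀.₆ = 0.688 m/s
q = v̄ × d × w = 0.6880 × 2.13 × 1.34 = 1.964 m³/s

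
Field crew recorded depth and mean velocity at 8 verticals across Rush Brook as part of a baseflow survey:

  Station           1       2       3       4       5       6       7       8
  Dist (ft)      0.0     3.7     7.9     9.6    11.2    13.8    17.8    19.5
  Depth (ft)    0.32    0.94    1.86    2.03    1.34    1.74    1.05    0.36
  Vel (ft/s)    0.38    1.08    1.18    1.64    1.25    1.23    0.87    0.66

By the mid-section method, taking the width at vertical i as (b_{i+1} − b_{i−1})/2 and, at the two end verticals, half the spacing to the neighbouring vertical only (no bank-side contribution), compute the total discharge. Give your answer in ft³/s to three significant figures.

29.6 ft³/s

w_1 = (3.7 − 0.0)/2 = 1.85 ft; q_1 = 0.38 × 0.32 × 1.85 = 0.2250 ft³/s
w_2 = (7.9 − 0.0)/2 = 3.95 ft; q_2 = 1.08 × 0.94 × 3.95 = 4.010 ft³/s
w_3 = (9.6 − 3.7)/2 = 2.95 ft; q_3 = 1.18 × 1.86 × 2.95 = 6.475 ft³/s
w_4 = (11.2 − 7.9)/2 = 1.65 ft; q_4 = 1.64 × 2.03 × 1.65 = 5.493 ft³/s
w_5 = (13.8 − 9.6)/2 = 2.1 ft; q_5 = 1.25 × 1.34 × 2.1 = 3.518 ft³/s
w_6 = (17.8 − 11.2)/2 = 3.3 ft; q_6 = 1.23 × 1.74 × 3.3 = 7.063 ft³/s
w_7 = (19.5 − 13.8)/2 = 2.85 ft; q_7 = 0.87 × 1.05 × 2.85 = 2.603 ft³/s
w_8 = (19.5 − 17.8)/2 = 0.85 ft; q_8 = 0.66 × 0.36 × 0.85 = 0.2020 ft³/s
Q = Σ qᵢ = 29.59 ft³/s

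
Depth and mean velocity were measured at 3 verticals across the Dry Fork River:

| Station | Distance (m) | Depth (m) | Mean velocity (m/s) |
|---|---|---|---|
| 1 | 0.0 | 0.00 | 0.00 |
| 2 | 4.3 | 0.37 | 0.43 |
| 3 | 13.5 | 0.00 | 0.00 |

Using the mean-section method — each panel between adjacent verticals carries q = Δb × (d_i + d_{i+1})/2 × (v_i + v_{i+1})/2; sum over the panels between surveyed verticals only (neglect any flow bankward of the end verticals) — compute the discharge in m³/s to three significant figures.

Panel 1-2: Δb = 4.3 m, d̄ = (0.00+0.37)/2 = 0.185, v̄ = (0.00+0.43)/2 = 0.215 → q = 4.3×0.185×0.215 = 0.1710 m³/s
Panel 2-3: Δb = 9.2 m, d̄ = (0.37+0.00)/2 = 0.185, v̄ = (0.43+0.00)/2 = 0.215 → q = 9.2×0.185×0.215 = 0.3659 m³/s
Q = Σ q = 0.5370 m³/s

0.537 m³/s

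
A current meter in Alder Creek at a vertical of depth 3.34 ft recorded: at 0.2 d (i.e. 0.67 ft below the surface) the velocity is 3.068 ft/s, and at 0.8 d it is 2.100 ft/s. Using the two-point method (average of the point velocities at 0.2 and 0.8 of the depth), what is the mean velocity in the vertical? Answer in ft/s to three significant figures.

2.58 ft/s

v̄ = (3.068 + 2.100) / 2 = 2.584 ft/s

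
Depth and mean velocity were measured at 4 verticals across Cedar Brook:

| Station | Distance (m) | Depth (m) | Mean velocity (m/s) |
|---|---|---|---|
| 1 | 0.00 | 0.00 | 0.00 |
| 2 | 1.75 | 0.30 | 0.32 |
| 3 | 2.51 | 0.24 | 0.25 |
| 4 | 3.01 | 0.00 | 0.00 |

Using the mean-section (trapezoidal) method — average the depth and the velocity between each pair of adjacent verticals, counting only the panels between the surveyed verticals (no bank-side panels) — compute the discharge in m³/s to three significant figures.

Panel 1-2: Δb = 1.75 m, d̄ = (0.00+0.30)/2 = 0.15, v̄ = (0.00+0.32)/2 = 0.16 → q = 1.75×0.15×0.16 = 0.04200 m³/s
Panel 2-3: Δb = 0.76 m, d̄ = (0.30+0.24)/2 = 0.27, v̄ = (0.32+0.25)/2 = 0.285 → q = 0.76×0.27×0.285 = 0.05848 m³/s
Panel 3-4: Δb = 0.5 m, d̄ = (0.24+0.00)/2 = 0.12, v̄ = (0.25+0.00)/2 = 0.125 → q = 0.5×0.12×0.125 = 0.007500 m³/s
Q = Σ q = 0.1080 m³/s

0.108 m³/s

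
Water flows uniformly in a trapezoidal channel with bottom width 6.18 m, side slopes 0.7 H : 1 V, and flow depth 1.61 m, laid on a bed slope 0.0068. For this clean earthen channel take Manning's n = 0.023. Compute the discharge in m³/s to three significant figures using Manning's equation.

A = (b + z·y)·y = (6.18 + 0.7×1.61)×1.61 = 11.76 m²
P = b + 2y√(1+z²) = 6.18 + 2×1.61×√(1+0.7²) = 10.11 m
R = A/P = 11.76/10.11 = 1.164 m
Q = (1/n)·A·R^(2/3)·S^(1/2) = (1/0.023) × 11.76 × 1.164^(2/3) × 0.0068^(1/2) = 46.66 m³/s

46.7 m³/s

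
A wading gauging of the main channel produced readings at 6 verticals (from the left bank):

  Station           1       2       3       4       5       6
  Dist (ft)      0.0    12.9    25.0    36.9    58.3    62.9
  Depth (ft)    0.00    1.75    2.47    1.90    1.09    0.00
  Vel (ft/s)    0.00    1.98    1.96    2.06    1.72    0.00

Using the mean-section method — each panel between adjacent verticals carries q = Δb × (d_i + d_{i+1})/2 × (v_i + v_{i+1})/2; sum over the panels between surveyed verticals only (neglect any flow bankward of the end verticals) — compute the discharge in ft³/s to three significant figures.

176 ft³/s

Panel 1-2: Δb = 12.9 ft, d̄ = (0.00+1.75)/2 = 0.875, v̄ = (0.00+1.98)/2 = 0.99 → q = 12.9×0.875×0.99 = 11.17 ft³/s
Panel 2-3: Δb = 12.1 ft, d̄ = (1.75+2.47)/2 = 2.11, v̄ = (1.98+1.96)/2 = 1.97 → q = 12.1×2.11×1.97 = 50.30 ft³/s
Panel 3-4: Δb = 11.9 ft, d̄ = (2.47+1.90)/2 = 2.185, v̄ = (1.96+2.06)/2 = 2.01 → q = 11.9×2.185×2.01 = 52.26 ft³/s
Panel 4-5: Δb = 21.4 ft, d̄ = (1.90+1.09)/2 = 1.495, v̄ = (2.06+1.72)/2 = 1.89 → q = 21.4×1.495×1.89 = 60.47 ft³/s
Panel 5-6: Δb = 4.6 ft, d̄ = (1.09+0.00)/2 = 0.545, v̄ = (1.72+0.00)/2 = 0.86 → q = 4.6×0.545×0.86 = 2.156 ft³/s
Q = Σ q = 176.4 ft³/s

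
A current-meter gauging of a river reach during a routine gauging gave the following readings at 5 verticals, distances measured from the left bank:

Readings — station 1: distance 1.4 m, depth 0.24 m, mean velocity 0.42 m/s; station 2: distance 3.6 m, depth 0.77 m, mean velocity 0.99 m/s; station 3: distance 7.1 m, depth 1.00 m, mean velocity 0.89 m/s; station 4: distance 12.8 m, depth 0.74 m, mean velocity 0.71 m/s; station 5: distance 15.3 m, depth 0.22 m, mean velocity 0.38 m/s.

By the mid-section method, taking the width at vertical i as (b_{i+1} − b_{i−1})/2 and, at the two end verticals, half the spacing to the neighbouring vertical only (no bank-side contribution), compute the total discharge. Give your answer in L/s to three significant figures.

8640 L/s

w_1 = (3.6 − 1.4)/2 = 1.1 m; q_1 = 0.42 × 0.24 × 1.1 = 0.1109 m³/s
w_2 = (7.1 − 1.4)/2 = 2.85 m; q_2 = 0.99 × 0.77 × 2.85 = 2.173 m³/s
w_3 = (12.8 − 3.6)/2 = 4.6 m; q_3 = 0.89 × 1.00 × 4.6 = 4.094 m³/s
w_4 = (15.3 − 7.1)/2 = 4.1 m; q_4 = 0.71 × 0.74 × 4.1 = 2.154 m³/s
w_5 = (15.3 − 12.8)/2 = 1.25 m; q_5 = 0.38 × 0.22 × 1.25 = 0.1045 m³/s
Q = Σ qᵢ = 8.636 m³/s
= 8.636 × 1000 = 8636 L/s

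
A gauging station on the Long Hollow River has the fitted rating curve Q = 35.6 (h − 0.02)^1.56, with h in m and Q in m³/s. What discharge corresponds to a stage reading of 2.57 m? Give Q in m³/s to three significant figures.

Q = 35.6 × (2.57 − 0.02)^1.56 = 35.6 × 2.55^1.56 = 153.3 m³/s

153 m³/s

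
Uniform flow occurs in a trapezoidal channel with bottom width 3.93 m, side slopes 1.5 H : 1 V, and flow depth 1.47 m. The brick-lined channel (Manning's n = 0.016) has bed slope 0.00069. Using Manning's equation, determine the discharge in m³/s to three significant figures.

14.6 m³/s

A = (b + z·y)·y = (3.93 + 1.5×1.47)×1.47 = 9.018 m²
P = b + 2y√(1+z²) = 3.93 + 2×1.47×√(1+1.5²) = 9.230 m
R = A/P = 9.018/9.230 = 0.9771 m
Q = (1/n)·A·R^(2/3)·S^(1/2) = (1/0.016) × 9.018 × 0.9771^(2/3) × 0.00069^(1/2) = 14.58 m³/s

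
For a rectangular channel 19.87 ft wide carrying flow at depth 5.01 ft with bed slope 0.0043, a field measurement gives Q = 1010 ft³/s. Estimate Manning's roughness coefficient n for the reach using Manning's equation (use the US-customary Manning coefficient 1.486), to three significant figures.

A = b·y = 19.87 × 5.01 = 99.55 ft²
P = b + 2y = 19.87 + 2×5.01 = 29.89 ft
R = A/P = 99.55/29.89 = 3.331 ft
n = (1.486/Q)·A·R^(2/3)·S^(1/2) = (1.486/1010) × 99.55 × 2.230 × 0.06557 = 0.02142

0.0214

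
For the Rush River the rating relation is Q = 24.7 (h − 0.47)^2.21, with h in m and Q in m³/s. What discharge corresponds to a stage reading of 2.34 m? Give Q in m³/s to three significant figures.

98.5 m³/s

Q = 24.7 × (2.34 − 0.47)^2.21 = 24.7 × 1.87^2.21 = 98.51 m³/s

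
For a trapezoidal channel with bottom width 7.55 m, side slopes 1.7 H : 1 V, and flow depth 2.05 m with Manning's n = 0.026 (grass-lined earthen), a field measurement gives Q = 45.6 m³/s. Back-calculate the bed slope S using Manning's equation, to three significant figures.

A = (b + z·y)·y = (7.55 + 1.7×2.05)×2.05 = 22.62 m²
P = b + 2y√(1+z²) = 7.55 + 2×2.05×√(1+1.7²) = 15.64 m
R = A/P = 22.62/15.64 = 1.447 m
S = (Q·n / (1·A·R^(2/3)))² = (45.6×0.026 / (1×22.62×1.279))² = 0.001679

0.00168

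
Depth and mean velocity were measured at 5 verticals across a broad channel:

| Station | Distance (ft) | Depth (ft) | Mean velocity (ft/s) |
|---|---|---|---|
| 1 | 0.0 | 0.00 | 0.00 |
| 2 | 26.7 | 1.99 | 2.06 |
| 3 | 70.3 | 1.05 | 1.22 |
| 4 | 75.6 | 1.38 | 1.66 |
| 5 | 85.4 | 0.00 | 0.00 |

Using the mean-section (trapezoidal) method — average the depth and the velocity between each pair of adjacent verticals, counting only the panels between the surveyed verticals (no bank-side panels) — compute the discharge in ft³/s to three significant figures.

Panel 1-2: Δb = 26.7 ft, d̄ = (0.00+1.99)/2 = 0.995, v̄ = (0.00+2.06)/2 = 1.03 → q = 26.7×0.995×1.03 = 27.36 ft³/s
Panel 2-3: Δb = 43.6 ft, d̄ = (1.99+1.05)/2 = 1.52, v̄ = (2.06+1.22)/2 = 1.64 → q = 43.6×1.52×1.64 = 108.7 ft³/s
Panel 3-4: Δb = 5.3 ft, d̄ = (1.05+1.38)/2 = 1.215, v̄ = (1.22+1.66)/2 = 1.44 → q = 5.3×1.215×1.44 = 9.273 ft³/s
Panel 4-5: Δb = 9.8 ft, d̄ = (1.38+0.00)/2 = 0.69, v̄ = (1.66+0.00)/2 = 0.83 → q = 9.8×0.69×0.83 = 5.612 ft³/s
Q = Σ q = 150.9 ft³/s

151 ft³/s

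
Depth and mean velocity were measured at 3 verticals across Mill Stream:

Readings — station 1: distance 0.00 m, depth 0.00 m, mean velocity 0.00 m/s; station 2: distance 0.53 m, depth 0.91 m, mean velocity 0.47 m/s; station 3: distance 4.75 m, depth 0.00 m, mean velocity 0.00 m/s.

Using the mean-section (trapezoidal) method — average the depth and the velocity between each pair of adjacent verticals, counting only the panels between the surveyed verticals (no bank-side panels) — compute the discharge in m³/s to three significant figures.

0.508 m³/s

Panel 1-2: Δb = 0.53 m, d̄ = (0.00+0.91)/2 = 0.455, v̄ = (0.00+0.47)/2 = 0.235 → q = 0.53×0.455×0.235 = 0.05667 m³/s
Panel 2-3: Δb = 4.22 m, d̄ = (0.91+0.00)/2 = 0.455, v̄ = (0.47+0.00)/2 = 0.235 → q = 4.22×0.455×0.235 = 0.4512 m³/s
Q = Σ q = 0.5079 m³/s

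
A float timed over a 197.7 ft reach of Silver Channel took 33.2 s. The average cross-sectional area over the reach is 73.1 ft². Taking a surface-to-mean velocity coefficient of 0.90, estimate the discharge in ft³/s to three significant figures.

392 ft³/s

v_surface = L / t̄ = 197.7 / 33.2 = 5.955 ft/s
v_mean = 0.90 × 5.955 = 5.359 ft/s
Q = A × v_mean = 73.1 × 5.359 = 391.8 ft³/s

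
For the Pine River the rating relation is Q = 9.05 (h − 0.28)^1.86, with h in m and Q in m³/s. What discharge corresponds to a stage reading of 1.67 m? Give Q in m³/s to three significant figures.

16.7 m³/s

Q = 9.05 × (1.67 − 0.28)^1.86 = 9.05 × 1.39^1.86 = 16.70 m³/s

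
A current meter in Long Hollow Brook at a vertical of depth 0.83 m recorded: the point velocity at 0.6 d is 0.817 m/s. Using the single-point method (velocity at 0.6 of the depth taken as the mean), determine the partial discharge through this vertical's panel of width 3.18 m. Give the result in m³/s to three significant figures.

v̄ = v₀.₆ = 0.817 m/s
q = v̄ × d × w = 0.8170 × 0.83 × 3.18 = 2.156 m³/s

2.16 m³/s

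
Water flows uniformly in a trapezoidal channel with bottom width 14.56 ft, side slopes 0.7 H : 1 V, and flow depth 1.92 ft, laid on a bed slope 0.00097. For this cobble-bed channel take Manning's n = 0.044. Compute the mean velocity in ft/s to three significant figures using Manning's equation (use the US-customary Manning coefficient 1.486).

1.43 ft/s

A = (b + z·y)·y = (14.56 + 0.7×1.92)×1.92 = 30.54 ft²
P = b + 2y√(1+z²) = 14.56 + 2×1.92×√(1+0.7²) = 19.25 ft
R = A/P = 30.54/19.25 = 1.586 ft
Q = (1.486/n)·A·R^(2/3)·S^(1/2) = (1.486/0.044) × 30.54 × 1.586^(2/3) × 0.00097^(1/2) = 43.69 ft³/s
V = Q/A = 43.69/30.54 = 1.431 ft/s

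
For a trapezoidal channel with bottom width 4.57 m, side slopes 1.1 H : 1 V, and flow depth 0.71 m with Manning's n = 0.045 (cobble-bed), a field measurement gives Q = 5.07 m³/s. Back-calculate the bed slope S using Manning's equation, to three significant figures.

A = (b + z·y)·y = (4.57 + 1.1×0.71)×0.71 = 3.799 m²
P = b + 2y√(1+z²) = 4.57 + 2×0.71×√(1+1.1²) = 6.681 m
R = A/P = 3.799/6.681 = 0.5687 m
S = (Q·n / (1·A·R^(2/3)))² = (5.07×0.045 / (1×3.799×0.6864))² = 0.007655

0.00765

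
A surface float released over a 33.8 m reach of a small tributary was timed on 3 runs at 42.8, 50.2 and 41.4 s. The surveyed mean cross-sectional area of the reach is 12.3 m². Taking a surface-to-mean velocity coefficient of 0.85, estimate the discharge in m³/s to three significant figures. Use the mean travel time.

7.89 m³/s

t̄ = (42.8 + 50.2 + 41.4) / 3 = 44.8 s
v_surface = L / t̄ = 33.8 / 44.8 = 0.7545 m/s
v_mean = 0.85 × 0.7545 = 0.6413 m/s
Q = A × v_mean = 12.3 × 0.6413 = 7.888 m³/s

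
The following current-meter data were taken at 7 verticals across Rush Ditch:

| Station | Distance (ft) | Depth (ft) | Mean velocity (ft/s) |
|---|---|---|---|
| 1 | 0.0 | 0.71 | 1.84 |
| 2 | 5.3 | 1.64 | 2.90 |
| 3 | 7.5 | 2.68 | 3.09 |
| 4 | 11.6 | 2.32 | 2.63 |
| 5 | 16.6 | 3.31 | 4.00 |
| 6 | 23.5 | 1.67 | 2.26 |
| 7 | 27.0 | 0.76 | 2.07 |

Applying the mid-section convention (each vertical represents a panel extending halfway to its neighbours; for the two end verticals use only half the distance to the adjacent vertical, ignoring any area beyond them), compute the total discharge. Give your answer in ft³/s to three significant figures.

176 ft³/s

w_1 = (5.3 − 0.0)/2 = 2.65 ft; q_1 = 1.84 × 0.71 × 2.65 = 3.462 ft³/s
w_2 = (7.5 − 0.0)/2 = 3.75 ft; q_2 = 2.90 × 1.64 × 3.75 = 17.84 ft³/s
w_3 = (11.6 − 5.3)/2 = 3.15 ft; q_3 = 3.09 × 2.68 × 3.15 = 26.09 ft³/s
w_4 = (16.6 − 7.5)/2 = 4.55 ft; q_4 = 2.63 × 2.32 × 4.55 = 27.76 ft³/s
w_5 = (23.5 − 11.6)/2 = 5.95 ft; q_5 = 4.00 × 3.31 × 5.95 = 78.78 ft³/s
w_6 = (27.0 − 16.6)/2 = 5.2 ft; q_6 = 2.26 × 1.67 × 5.2 = 19.63 ft³/s
w_7 = (27.0 − 23.5)/2 = 1.75 ft; q_7 = 2.07 × 0.76 × 1.75 = 2.753 ft³/s
Q = Σ qᵢ = 176.3 ft³/s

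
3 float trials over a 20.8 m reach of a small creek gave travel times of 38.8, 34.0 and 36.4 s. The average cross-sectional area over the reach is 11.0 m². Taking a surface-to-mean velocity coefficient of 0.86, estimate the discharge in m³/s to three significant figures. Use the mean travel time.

t̄ = (38.8 + 34.0 + 36.4) / 3 = 36.4 s
v_surface = L / t̄ = 20.8 / 36.4 = 0.5714 m/s
v_mean = 0.86 × 0.5714 = 0.4914 m/s
Q = A × v_mean = 11.0 × 0.4914 = 5.406 m³/s

5.41 m³/s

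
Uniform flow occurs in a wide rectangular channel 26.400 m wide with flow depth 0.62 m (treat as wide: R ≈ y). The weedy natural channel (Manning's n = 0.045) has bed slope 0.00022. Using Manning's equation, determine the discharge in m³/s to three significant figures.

A = b·y = 26.400 × 0.62 = 16.37 m²
Wide channel: R ≈ y = 0.62 m
Q = (1/n)·A·R^(2/3)·S^(1/2) = (1/0.045) × 16.37 × 0.6200^(2/3) × 0.00022^(1/2) = 3.923 m³/s

3.92 m³/s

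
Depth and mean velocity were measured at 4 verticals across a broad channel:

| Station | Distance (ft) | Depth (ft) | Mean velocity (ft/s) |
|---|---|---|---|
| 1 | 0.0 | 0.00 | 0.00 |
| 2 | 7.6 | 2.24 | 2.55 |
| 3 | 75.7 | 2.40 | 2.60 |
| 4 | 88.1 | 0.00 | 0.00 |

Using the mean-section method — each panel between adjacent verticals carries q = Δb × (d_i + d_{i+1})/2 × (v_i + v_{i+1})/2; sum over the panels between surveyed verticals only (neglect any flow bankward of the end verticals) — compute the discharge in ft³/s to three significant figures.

Panel 1-2: Δb = 7.6 ft, d̄ = (0.00+2.24)/2 = 1.12, v̄ = (0.00+2.55)/2 = 1.275 → q = 7.6×1.12×1.275 = 10.85 ft³/s
Panel 2-3: Δb = 68.1 ft, d̄ = (2.24+2.40)/2 = 2.32, v̄ = (2.55+2.60)/2 = 2.575 → q = 68.1×2.32×2.575 = 406.8 ft³/s
Panel 3-4: Δb = 12.4 ft, d̄ = (2.40+0.00)/2 = 1.2, v̄ = (2.60+0.00)/2 = 1.3 → q = 12.4×1.2×1.3 = 19.34 ft³/s
Q = Σ q = 437.0 ft³/s

437 ft³/s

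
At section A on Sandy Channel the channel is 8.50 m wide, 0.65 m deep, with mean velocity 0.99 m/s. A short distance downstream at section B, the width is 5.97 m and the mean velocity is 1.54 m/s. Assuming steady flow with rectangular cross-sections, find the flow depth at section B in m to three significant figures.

0.595 m

Q = A₁V₁ = (8.50×0.65) × 0.99 = 5.470 m³/s
d₂ = Q/(b₂ V₂) = 5.470/(5.97×1.54) = 0.5949 m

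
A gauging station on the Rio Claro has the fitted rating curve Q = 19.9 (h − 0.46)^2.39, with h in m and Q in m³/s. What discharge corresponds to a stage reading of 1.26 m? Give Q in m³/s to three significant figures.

Q = 19.9 × (1.26 − 0.46)^2.39 = 19.9 × 0.8^2.39 = 11.67 m³/s

11.7 m³/s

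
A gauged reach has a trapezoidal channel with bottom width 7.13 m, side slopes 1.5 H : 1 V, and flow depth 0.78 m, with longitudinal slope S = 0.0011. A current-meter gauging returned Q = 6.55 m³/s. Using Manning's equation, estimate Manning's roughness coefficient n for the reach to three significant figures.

A = (b + z·y)·y = (7.13 + 1.5×0.78)×0.78 = 6.474 m²
P = b + 2y√(1+z²) = 7.13 + 2×0.78×√(1+1.5²) = 9.942 m
R = A/P = 6.474/9.942 = 0.6512 m
n = (1/Q)·A·R^(2/3)·S^(1/2) = (1/6.55) × 6.474 × 0.7513 × 0.03317 = 0.02463

0.0246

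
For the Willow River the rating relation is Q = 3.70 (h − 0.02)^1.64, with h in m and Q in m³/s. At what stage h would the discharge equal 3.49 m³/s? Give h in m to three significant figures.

0.985 m

h − h₀ = (Q/C)^(1/b) = (3.49/3.70)^(1/1.64) = 0.9650 m
h = 0.02 + 0.9650 = 0.9850 m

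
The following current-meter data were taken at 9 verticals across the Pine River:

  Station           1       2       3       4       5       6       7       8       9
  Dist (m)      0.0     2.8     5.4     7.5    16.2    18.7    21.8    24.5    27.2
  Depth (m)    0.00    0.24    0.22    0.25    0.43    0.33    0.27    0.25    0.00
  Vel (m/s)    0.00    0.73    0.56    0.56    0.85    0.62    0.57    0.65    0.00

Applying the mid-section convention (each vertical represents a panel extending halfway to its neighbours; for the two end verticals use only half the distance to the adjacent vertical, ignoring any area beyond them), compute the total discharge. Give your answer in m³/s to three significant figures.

5.02 m³/s

w_2 = (5.4 − 0.0)/2 = 2.7 m; q_2 = 0.73 × 0.24 × 2.7 = 0.4730 m³/s
w_3 = (7.5 − 2.8)/2 = 2.35 m; q_3 = 0.56 × 0.22 × 2.35 = 0.2895 m³/s
w_4 = (16.2 − 5.4)/2 = 5.4 m; q_4 = 0.56 × 0.25 × 5.4 = 0.7560 m³/s
w_5 = (18.7 − 7.5)/2 = 5.6 m; q_5 = 0.85 × 0.43 × 5.6 = 2.047 m³/s
w_6 = (21.8 − 16.2)/2 = 2.8 m; q_6 = 0.62 × 0.33 × 2.8 = 0.5729 m³/s
w_7 = (24.5 − 18.7)/2 = 2.9 m; q_7 = 0.57 × 0.27 × 2.9 = 0.4463 m³/s
w_8 = (27.2 − 21.8)/2 = 2.7 m; q_8 = 0.65 × 0.25 × 2.7 = 0.4388 m³/s
Stations 1, 9 contribute zero (depth or velocity is 0).
Q = Σ qᵢ = 5.023 m³/s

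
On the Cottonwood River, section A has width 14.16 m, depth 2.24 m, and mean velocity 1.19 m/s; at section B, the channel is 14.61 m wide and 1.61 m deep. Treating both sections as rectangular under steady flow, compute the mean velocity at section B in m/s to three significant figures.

1.60 m/s

Q = A₁V₁ = (14.16×2.24) × 1.19 = 37.74 m³/s
A₂ = 14.61 × 1.61 = 23.52 m²
V₂ = Q/A₂ = 37.74/23.52 = 1.605 m/s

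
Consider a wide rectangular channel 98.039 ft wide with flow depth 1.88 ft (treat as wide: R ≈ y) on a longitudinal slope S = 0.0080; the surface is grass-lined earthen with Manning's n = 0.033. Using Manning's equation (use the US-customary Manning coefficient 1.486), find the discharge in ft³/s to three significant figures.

A = b·y = 98.039 × 1.88 = 184.3 ft²
Wide channel: R ≈ y = 1.88 ft
Q = (1.486/n)·A·R^(2/3)·S^(1/2) = (1.486/0.033) × 184.3 × 1.880^(2/3) × 0.0080^(1/2) = 1131 ft³/s

1130 ft³/s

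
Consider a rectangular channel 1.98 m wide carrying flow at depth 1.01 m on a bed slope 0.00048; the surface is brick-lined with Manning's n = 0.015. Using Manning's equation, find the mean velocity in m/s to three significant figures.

0.920 m/s

A = b·y = 1.98 × 1.01 = 2.000 m²
P = b + 2y = 1.98 + 2×1.01 = 4.000 m
R = A/P = 2.000/4.000 = 0.5000 m
Q = (1/n)·A·R^(2/3)·S^(1/2) = (1/0.015) × 2.000 × 0.5000^(2/3) × 0.00048^(1/2) = 1.840 m³/s
V = Q/A = 1.840/2.000 = 0.9201 m/s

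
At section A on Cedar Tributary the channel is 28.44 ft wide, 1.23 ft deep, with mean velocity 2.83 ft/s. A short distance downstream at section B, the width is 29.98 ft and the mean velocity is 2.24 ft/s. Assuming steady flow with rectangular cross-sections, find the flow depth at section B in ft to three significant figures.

Q = A₁V₁ = (28.44×1.23) × 2.83 = 99.00 ft³/s
d₂ = Q/(b₂ V₂) = 99.00/(29.98×2.24) = 1.474 ft

1.47 ft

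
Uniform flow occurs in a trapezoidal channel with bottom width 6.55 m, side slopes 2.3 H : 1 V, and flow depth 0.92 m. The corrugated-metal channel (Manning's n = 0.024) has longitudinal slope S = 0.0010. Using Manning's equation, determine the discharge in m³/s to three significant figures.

A = (b + z·y)·y = (6.55 + 2.3×0.92)×0.92 = 7.973 m²
P = b + 2y√(1+z²) = 6.55 + 2×0.92×√(1+2.3²) = 11.16 m
R = A/P = 7.973/11.16 = 0.7141 m
Q = (1/n)·A·R^(2/3)·S^(1/2) = (1/0.024) × 7.973 × 0.7141^(2/3) × 0.0010^(1/2) = 8.393 m³/s

8.39 m³/s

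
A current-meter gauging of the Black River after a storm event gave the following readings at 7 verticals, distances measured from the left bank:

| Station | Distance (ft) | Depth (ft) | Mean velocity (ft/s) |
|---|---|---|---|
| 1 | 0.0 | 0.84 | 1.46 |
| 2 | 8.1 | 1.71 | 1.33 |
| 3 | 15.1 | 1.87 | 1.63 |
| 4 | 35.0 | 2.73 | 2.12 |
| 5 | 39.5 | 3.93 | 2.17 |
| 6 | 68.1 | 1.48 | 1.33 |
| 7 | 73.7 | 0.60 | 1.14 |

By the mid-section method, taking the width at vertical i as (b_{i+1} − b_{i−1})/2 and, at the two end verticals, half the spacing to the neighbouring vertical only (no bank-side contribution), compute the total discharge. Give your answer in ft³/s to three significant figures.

310 ft³/s

w_1 = (8.1 − 0.0)/2 = 4.05 ft; q_1 = 1.46 × 0.84 × 4.05 = 4.967 ft³/s
w_2 = (15.1 − 0.0)/2 = 7.55 ft; q_2 = 1.33 × 1.71 × 7.55 = 17.17 ft³/s
w_3 = (35.0 − 8.1)/2 = 13.45 ft; q_3 = 1.63 × 1.87 × 13.45 = 41.00 ft³/s
w_4 = (39.5 − 15.1)/2 = 12.2 ft; q_4 = 2.12 × 2.73 × 12.2 = 70.61 ft³/s
w_5 = (68.1 − 35.0)/2 = 16.55 ft; q_5 = 2.17 × 3.93 × 16.55 = 141.1 ft³/s
w_6 = (73.7 − 39.5)/2 = 17.1 ft; q_6 = 1.33 × 1.48 × 17.1 = 33.66 ft³/s
w_7 = (73.7 − 68.1)/2 = 2.8 ft; q_7 = 1.14 × 0.60 × 2.8 = 1.915 ft³/s
Q = Σ qᵢ = 310.5 ft³/s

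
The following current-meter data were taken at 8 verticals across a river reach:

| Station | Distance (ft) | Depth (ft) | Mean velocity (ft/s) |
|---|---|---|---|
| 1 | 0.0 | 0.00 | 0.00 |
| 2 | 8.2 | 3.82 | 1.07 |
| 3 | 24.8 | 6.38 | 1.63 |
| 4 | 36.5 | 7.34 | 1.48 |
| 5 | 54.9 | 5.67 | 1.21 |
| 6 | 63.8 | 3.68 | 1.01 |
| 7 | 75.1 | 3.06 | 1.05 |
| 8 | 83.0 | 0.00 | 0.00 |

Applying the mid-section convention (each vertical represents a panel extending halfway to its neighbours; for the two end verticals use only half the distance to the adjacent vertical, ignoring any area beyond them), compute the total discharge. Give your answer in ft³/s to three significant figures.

w_2 = (24.8 − 0.0)/2 = 12.4 ft; q_2 = 1.07 × 3.82 × 12.4 = 50.68 ft³/s
w_3 = (36.5 − 8.2)/2 = 14.15 ft; q_3 = 1.63 × 6.38 × 14.15 = 147.2 ft³/s
w_4 = (54.9 − 24.8)/2 = 15.05 ft; q_4 = 1.48 × 7.34 × 15.05 = 163.5 ft³/s
w_5 = (63.8 − 36.5)/2 = 13.65 ft; q_5 = 1.21 × 5.67 × 13.65 = 93.65 ft³/s
w_6 = (75.1 − 54.9)/2 = 10.1 ft; q_6 = 1.01 × 3.68 × 10.1 = 37.54 ft³/s
w_7 = (83.0 − 63.8)/2 = 9.6 ft; q_7 = 1.05 × 3.06 × 9.6 = 30.84 ft³/s
Stations 1, 8 contribute zero (depth or velocity is 0).
Q = Σ qᵢ = 523.4 ft³/s

523 ft³/s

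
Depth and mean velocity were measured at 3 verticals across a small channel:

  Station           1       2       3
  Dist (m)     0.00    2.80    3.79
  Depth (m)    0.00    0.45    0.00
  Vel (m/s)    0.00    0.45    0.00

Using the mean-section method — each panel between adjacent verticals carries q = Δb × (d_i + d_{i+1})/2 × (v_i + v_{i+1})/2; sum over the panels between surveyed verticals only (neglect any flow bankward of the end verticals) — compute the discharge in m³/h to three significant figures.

691 m³/h

Panel 1-2: Δb = 2.8 m, d̄ = (0.00+0.45)/2 = 0.225, v̄ = (0.00+0.45)/2 = 0.225 → q = 2.8×0.225×0.225 = 0.1418 m³/s
Panel 2-3: Δb = 0.99 m, d̄ = (0.45+0.00)/2 = 0.225, v̄ = (0.45+0.00)/2 = 0.225 → q = 0.99×0.225×0.225 = 0.05012 m³/s
Q = Σ q = 0.1919 m³/s
= 0.1919 × 3600 = 690.7 m³/h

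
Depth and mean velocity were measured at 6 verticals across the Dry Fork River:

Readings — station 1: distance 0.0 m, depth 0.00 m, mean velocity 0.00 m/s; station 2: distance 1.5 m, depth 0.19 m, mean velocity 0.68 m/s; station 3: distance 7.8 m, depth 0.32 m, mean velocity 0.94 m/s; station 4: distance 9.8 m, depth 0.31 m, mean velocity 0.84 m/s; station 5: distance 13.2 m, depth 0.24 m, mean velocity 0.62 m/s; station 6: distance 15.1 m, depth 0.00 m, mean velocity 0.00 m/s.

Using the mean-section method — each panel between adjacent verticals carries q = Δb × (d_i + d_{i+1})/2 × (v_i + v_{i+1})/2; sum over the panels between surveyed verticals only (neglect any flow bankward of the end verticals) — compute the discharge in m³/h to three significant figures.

Panel 1-2: Δb = 1.5 m, d̄ = (0.00+0.19)/2 = 0.095, v̄ = (0.00+0.68)/2 = 0.34 → q = 1.5×0.095×0.34 = 0.04845 m³/s
Panel 2-3: Δb = 6.3 m, d̄ = (0.19+0.32)/2 = 0.255, v̄ = (0.68+0.94)/2 = 0.81 → q = 6.3×0.255×0.81 = 1.301 m³/s
Panel 3-4: Δb = 2 m, d̄ = (0.32+0.31)/2 = 0.315, v̄ = (0.94+0.84)/2 = 0.89 → q = 2×0.315×0.89 = 0.5607 m³/s
Panel 4-5: Δb = 3.4 m, d̄ = (0.31+0.24)/2 = 0.275, v̄ = (0.84+0.62)/2 = 0.73 → q = 3.4×0.275×0.73 = 0.6826 m³/s
Panel 5-6: Δb = 1.9 m, d̄ = (0.24+0.00)/2 = 0.12, v̄ = (0.62+0.00)/2 = 0.31 → q = 1.9×0.12×0.31 = 0.07068 m³/s
Q = Σ q = 2.664 m³/s
= 2.664 × 3600 = 9589 m³/h

9590 m³/h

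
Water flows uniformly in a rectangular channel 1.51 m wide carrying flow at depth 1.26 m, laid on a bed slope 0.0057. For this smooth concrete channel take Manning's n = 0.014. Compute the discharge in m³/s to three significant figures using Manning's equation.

A = b·y = 1.51 × 1.26 = 1.903 m²
P = b + 2y = 1.51 + 2×1.26 = 4.030 m
R = A/P = 1.903/4.030 = 0.4721 m
Q = (1/n)·A·R^(2/3)·S^(1/2) = (1/0.014) × 1.903 × 0.4721^(2/3) × 0.0057^(1/2) = 6.221 m³/s

6.22 m³/s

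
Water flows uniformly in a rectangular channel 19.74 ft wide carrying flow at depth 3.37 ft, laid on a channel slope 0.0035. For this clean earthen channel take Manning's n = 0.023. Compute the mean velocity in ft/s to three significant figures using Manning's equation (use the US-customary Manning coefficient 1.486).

7.06 ft/s

A = b·y = 19.74 × 3.37 = 66.52 ft²
P = b + 2y = 19.74 + 2×3.37 = 26.48 ft
R = A/P = 66.52/26.48 = 2.512 ft
Q = (1.486/n)·A·R^(2/3)·S^(1/2) = (1.486/0.023) × 66.52 × 2.512^(2/3) × 0.0035^(1/2) = 469.9 ft³/s
V = Q/A = 469.9/66.52 = 7.064 ft/s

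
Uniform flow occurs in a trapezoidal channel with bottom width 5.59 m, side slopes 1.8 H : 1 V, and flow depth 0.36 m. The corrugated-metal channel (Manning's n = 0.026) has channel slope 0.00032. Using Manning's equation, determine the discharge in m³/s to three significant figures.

A = (b + z·y)·y = (5.59 + 1.8×0.36)×0.36 = 2.246 m²
P = b + 2y√(1+z²) = 5.59 + 2×0.36×√(1+1.8²) = 7.073 m
R = A/P = 2.246/7.073 = 0.3175 m
Q = (1/n)·A·R^(2/3)·S^(1/2) = (1/0.026) × 2.246 × 0.3175^(2/3) × 0.00032^(1/2) = 0.7191 m³/s

0.719 m³/s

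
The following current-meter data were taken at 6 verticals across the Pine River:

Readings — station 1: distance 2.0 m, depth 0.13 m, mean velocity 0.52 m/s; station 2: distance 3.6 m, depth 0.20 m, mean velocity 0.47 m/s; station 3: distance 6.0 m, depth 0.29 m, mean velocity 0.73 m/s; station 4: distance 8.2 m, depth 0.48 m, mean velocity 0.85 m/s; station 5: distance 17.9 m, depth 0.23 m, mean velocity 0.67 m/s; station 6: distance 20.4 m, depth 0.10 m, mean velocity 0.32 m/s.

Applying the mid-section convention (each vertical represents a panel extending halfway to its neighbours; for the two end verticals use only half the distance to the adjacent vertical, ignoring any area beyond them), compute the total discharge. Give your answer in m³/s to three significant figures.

4.14 m³/s

w_1 = (3.6 − 2.0)/2 = 0.8 m; q_1 = 0.52 × 0.13 × 0.8 = 0.05408 m³/s
w_2 = (6.0 − 2.0)/2 = 2 m; q_2 = 0.47 × 0.20 × 2 = 0.1880 m³/s
w_3 = (8.2 − 3.6)/2 = 2.3 m; q_3 = 0.73 × 0.29 × 2.3 = 0.4869 m³/s
w_4 = (17.9 − 6.0)/2 = 5.95 m; q_4 = 0.85 × 0.48 × 5.95 = 2.428 m³/s
w_5 = (20.4 − 8.2)/2 = 6.1 m; q_5 = 0.67 × 0.23 × 6.1 = 0.9400 m³/s
w_6 = (20.4 − 17.9)/2 = 1.25 m; q_6 = 0.32 × 0.10 × 1.25 = 0.04000 m³/s
Q = Σ qᵢ = 4.137 m³/s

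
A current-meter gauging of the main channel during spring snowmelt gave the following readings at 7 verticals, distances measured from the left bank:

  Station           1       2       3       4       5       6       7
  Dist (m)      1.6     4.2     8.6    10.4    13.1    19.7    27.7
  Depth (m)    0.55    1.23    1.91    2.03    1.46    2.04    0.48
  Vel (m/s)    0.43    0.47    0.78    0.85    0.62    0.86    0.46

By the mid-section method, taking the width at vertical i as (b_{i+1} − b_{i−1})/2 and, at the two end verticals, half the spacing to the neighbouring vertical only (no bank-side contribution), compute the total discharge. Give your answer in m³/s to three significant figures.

28.7 m³/s

w_1 = (4.2 − 1.6)/2 = 1.3 m; q_1 = 0.43 × 0.55 × 1.3 = 0.3075 m³/s
w_2 = (8.6 − 1.6)/2 = 3.5 m; q_2 = 0.47 × 1.23 × 3.5 = 2.023 m³/s
w_3 = (10.4 − 4.2)/2 = 3.1 m; q_3 = 0.78 × 1.91 × 3.1 = 4.618 m³/s
w_4 = (13.1 − 8.6)/2 = 2.25 m; q_4 = 0.85 × 2.03 × 2.25 = 3.882 m³/s
w_5 = (19.7 − 10.4)/2 = 4.65 m; q_5 = 0.62 × 1.46 × 4.65 = 4.209 m³/s
w_6 = (27.7 − 13.1)/2 = 7.3 m; q_6 = 0.86 × 2.04 × 7.3 = 12.81 m³/s
w_7 = (27.7 − 19.7)/2 = 4 m; q_7 = 0.46 × 0.48 × 4 = 0.8832 m³/s
Q = Σ qᵢ = 28.73 m³/s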